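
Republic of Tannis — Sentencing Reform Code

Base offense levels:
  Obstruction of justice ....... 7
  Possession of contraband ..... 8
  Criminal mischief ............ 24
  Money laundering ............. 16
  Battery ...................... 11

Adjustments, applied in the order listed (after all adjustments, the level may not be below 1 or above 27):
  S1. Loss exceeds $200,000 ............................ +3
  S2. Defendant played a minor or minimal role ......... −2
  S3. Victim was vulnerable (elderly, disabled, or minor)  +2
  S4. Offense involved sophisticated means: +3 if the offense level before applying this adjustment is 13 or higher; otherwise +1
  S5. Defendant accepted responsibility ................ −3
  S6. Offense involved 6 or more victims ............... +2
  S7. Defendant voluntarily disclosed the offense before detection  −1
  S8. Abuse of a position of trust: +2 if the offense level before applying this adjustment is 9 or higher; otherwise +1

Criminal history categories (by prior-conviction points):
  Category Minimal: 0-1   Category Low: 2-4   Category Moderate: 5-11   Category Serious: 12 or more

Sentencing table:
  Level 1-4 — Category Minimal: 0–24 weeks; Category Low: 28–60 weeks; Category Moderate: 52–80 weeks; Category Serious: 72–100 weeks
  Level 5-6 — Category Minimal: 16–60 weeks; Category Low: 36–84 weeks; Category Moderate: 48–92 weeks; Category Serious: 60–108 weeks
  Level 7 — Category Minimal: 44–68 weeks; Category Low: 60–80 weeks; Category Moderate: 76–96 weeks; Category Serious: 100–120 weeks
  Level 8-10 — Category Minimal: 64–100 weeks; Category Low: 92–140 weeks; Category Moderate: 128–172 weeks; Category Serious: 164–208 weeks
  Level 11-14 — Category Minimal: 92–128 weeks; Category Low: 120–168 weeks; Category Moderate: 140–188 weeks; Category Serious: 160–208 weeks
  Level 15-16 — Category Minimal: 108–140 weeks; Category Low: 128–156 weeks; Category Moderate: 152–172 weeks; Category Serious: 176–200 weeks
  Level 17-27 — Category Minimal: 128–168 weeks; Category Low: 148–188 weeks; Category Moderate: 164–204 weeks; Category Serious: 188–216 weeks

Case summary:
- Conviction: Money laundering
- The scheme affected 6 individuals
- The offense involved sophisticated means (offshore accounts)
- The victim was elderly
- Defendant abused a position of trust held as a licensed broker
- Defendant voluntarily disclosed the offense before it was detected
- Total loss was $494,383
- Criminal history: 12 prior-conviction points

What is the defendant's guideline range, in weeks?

Base offense level for money laundering: 16.
S1 applies: 16 + 3 = 19.
S3 applies: 19 + 2 = 21.
S4 applies (level before this adjustment is 21 ≥ 13, so +3): 21 + 3 = 24.
S6 applies: 24 + 2 = 26.
S7 applies: 26 − 1 = 25.
S8 applies (level before this adjustment is 25 ≥ 9, so +2): 25 + 2 = 27.
Final offense level: 27.
Criminal history: 12 prior points → Category Serious (12+).
Level 27 falls in the 17-27 band.
Grid: Level 17-27 × Category Serious = 188-216 weeks.

188-216 weeks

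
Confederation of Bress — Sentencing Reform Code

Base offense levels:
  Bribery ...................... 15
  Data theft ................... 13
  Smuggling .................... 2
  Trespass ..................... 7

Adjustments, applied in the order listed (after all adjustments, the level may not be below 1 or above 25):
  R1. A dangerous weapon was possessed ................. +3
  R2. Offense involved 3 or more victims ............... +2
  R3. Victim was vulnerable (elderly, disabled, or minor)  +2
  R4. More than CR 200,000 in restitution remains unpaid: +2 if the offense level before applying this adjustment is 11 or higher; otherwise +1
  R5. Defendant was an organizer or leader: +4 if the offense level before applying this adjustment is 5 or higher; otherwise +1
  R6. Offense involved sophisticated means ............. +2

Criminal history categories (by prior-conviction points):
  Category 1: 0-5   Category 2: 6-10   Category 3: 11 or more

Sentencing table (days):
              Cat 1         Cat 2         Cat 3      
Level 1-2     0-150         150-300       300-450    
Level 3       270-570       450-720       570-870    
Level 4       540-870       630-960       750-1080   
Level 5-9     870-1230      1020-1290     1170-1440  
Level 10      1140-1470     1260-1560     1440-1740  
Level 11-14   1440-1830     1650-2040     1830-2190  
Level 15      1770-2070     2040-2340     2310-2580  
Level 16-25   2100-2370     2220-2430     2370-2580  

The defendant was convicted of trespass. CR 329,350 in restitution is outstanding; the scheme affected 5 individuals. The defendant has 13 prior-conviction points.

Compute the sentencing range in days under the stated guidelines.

1440-1740 days

Base offense level for trespass: 7.
R1 does not apply.
R2 applies: 7 + 2 = 9.
R3 does not apply.
R4 applies (level before this adjustment is 9 < 11, so +1): 9 + 1 = 10.
R5 does not apply.
Final offense level: 10.
Criminal history: 13 prior points → Category 3 (11+).
Level 10 falls in the 10 band.
Grid: Level 10 × Category 3 = 1440-1740 days.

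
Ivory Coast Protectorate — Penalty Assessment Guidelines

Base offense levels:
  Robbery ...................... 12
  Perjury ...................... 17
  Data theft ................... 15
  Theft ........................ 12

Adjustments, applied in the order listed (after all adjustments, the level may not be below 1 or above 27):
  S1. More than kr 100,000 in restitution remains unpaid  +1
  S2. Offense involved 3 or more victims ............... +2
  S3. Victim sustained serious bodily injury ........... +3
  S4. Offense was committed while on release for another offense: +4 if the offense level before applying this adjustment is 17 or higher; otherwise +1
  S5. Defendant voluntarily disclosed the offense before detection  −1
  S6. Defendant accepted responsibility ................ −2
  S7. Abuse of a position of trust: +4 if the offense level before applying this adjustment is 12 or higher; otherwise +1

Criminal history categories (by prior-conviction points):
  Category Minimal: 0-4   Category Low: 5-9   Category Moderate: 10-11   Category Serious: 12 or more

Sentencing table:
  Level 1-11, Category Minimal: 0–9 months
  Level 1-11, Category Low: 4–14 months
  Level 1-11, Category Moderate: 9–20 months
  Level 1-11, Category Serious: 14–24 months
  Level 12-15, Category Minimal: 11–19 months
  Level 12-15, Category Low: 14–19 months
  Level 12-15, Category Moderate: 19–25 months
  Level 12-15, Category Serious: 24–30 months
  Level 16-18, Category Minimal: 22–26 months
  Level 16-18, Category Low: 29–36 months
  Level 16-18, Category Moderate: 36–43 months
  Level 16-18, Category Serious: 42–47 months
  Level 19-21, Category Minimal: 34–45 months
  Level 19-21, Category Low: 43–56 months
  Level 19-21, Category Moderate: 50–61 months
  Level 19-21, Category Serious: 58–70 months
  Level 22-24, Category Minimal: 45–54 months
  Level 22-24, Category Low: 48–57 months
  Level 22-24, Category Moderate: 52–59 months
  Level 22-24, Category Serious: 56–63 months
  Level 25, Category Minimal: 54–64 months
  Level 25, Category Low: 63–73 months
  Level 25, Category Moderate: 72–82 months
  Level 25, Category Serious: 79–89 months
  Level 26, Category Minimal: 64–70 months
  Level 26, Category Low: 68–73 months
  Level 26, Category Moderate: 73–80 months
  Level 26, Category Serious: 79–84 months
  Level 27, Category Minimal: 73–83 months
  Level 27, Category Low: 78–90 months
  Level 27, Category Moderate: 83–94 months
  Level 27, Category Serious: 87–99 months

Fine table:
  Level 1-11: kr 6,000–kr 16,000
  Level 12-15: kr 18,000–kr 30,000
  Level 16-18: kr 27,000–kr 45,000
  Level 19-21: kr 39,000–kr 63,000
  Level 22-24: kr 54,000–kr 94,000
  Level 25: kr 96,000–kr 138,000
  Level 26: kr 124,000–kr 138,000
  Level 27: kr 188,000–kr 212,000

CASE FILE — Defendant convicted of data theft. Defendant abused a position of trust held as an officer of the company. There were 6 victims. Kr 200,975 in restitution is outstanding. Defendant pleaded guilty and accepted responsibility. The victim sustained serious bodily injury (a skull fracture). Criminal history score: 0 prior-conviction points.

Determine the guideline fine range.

Base offense level for data theft: 15.
S1 applies: 15 + 1 = 16.
S2 applies: 16 + 2 = 18.
S3 applies: 18 + 3 = 21.
S4 does not apply.
S5 does not apply.
S6 applies: 21 − 2 = 19.
S7 applies (level before this adjustment is 19 ≥ 12, so +4): 19 + 4 = 23.
Final offense level: 23.
Level 23 falls in the 22-24 band.
Fine table: Level 22-24 → kr 54,000–kr 94,000.

kr 54,000–kr 94,000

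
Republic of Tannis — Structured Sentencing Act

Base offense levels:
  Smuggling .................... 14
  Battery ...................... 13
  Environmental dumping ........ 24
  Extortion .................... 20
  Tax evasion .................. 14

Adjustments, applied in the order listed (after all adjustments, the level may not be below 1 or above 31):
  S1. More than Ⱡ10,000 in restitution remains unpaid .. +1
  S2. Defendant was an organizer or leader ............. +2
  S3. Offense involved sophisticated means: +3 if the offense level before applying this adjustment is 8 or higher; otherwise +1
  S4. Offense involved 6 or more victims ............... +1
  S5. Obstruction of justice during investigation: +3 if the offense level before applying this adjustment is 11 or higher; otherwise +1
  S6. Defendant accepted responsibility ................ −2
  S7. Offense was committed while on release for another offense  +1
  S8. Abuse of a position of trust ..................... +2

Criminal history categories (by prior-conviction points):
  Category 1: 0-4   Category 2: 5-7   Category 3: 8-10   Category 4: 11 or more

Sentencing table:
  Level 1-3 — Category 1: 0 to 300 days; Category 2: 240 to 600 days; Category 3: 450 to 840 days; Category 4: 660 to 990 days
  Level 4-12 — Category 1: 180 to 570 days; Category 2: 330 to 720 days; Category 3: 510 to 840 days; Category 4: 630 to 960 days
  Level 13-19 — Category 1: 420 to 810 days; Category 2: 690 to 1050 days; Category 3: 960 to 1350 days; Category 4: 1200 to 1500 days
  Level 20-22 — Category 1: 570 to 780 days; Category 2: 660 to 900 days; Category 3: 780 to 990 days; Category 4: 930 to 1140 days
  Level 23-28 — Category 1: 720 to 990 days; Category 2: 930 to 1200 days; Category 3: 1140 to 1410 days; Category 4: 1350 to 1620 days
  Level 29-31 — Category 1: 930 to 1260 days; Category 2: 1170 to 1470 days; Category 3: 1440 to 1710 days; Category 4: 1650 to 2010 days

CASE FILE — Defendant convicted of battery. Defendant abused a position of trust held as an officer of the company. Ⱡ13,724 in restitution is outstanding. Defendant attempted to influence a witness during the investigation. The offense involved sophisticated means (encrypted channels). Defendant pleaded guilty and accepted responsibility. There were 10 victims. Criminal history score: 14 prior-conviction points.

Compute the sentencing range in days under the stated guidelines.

930-1140 days

Base offense level for battery: 13.
S1 applies: 13 + 1 = 14.
S3 applies (level before this adjustment is 14 ≥ 8, so +3): 14 + 3 = 17.
S4 applies: 17 + 1 = 18.
S5 applies (level before this adjustment is 18 ≥ 11, so +3): 18 + 3 = 21.
S6 applies: 21 − 2 = 19.
S7 does not apply.
S8 applies: 19 + 2 = 21.
Final offense level: 21.
Criminal history: 14 prior points → Category 4 (11+).
Level 21 falls in the 20-22 band.
Grid: Level 20-22 × Category 4 = 930-1140 days.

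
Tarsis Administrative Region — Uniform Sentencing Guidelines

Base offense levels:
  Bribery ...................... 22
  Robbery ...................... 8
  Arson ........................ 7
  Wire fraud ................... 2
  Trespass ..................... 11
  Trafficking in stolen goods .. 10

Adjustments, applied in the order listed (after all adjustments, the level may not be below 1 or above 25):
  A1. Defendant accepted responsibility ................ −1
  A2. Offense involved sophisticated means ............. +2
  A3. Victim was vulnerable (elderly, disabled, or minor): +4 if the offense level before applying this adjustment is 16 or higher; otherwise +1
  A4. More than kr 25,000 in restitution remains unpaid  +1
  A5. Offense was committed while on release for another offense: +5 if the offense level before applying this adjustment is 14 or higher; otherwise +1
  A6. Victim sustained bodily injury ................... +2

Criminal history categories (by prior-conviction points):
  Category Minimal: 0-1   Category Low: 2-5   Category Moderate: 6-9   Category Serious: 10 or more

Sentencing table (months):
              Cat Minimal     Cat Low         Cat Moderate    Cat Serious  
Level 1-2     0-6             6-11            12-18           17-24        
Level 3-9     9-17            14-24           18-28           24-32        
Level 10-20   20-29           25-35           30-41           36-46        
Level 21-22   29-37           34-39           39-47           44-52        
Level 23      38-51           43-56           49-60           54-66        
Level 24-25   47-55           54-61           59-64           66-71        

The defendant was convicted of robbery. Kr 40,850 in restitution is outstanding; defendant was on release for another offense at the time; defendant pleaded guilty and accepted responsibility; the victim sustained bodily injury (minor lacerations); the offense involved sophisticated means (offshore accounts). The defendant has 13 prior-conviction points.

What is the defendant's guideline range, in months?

36-46 months

Base offense level for robbery: 8.
A1 applies: 8 − 1 = 7.
A2 applies: 7 + 2 = 9.
A4 applies: 9 + 1 = 10.
A5 applies (level before this adjustment is 10 < 14, so +1): 10 + 1 = 11.
A6 applies: 11 + 2 = 13.
Final offense level: 13.
Criminal history: 13 prior points → Category Serious (10+).
Level 13 falls in the 10-20 band.
Grid: Level 10-20 × Category Serious = 36-46 months.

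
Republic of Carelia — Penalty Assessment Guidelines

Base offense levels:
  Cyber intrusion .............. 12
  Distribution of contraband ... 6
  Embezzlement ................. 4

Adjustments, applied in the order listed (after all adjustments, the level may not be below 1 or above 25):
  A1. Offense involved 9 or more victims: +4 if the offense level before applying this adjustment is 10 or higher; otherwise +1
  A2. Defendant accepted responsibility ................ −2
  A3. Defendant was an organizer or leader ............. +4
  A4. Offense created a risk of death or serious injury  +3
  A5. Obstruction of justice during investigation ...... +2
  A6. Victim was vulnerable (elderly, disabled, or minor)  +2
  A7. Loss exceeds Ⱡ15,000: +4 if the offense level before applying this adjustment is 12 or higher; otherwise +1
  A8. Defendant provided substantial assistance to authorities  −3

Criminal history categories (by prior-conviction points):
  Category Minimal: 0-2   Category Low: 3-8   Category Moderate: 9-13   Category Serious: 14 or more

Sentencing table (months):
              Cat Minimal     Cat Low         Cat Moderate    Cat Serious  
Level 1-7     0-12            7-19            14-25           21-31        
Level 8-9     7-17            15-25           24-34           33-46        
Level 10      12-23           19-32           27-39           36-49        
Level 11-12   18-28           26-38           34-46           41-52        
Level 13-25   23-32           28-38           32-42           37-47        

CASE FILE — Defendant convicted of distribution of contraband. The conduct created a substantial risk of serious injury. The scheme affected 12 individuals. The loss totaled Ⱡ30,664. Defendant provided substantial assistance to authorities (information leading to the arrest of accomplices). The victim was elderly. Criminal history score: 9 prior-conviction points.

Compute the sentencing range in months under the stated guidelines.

32-42 months

Base offense level for distribution of contraband: 6.
A1 applies (level before this adjustment is 6 < 10, so +1): 6 + 1 = 7.
A2 does not apply.
A4 applies: 7 + 3 = 10.
A6 applies: 10 + 2 = 12.
A7 applies (level before this adjustment is 12 ≥ 12, so +4): 12 + 4 = 16.
A8 applies: 16 − 3 = 13.
Final offense level: 13.
Criminal history: 9 prior points → Category Moderate (9-13).
Level 13 falls in the 13-25 band.
Grid: Level 13-25 × Category Moderate = 32-42 months.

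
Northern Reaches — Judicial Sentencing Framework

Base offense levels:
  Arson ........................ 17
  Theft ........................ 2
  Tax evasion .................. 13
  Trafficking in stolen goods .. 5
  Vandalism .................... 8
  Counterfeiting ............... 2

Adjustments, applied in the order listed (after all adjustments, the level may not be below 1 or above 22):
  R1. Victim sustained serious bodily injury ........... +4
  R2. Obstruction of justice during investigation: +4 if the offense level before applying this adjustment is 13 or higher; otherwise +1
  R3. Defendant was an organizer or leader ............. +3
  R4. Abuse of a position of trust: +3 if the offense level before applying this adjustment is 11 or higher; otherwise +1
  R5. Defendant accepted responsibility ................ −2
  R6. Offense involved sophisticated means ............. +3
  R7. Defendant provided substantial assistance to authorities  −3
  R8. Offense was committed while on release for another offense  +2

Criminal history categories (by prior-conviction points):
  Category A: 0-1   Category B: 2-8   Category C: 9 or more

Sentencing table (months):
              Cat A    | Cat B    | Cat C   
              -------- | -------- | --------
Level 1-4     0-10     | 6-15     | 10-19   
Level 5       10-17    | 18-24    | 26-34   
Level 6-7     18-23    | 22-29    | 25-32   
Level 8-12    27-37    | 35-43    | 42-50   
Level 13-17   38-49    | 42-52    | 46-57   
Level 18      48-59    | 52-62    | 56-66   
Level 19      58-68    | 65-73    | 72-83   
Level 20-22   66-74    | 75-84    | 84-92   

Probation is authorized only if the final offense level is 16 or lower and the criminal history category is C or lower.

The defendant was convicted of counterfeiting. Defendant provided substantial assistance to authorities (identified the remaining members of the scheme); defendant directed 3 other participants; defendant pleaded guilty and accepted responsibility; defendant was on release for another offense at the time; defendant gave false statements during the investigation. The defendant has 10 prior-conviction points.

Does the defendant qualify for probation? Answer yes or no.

Base offense level for counterfeiting: 2.
R2 applies (level before this adjustment is 2 < 13, so +1): 2 + 1 = 3.
R3 applies: 3 + 3 = 6.
R4 does not apply.
R5 applies: 6 − 2 = 4.
R6 does not apply.
R7 applies: 4 − 3 = 1.
R8 applies: 1 + 2 = 3.
Final offense level: 3.
Criminal history: 10 prior points → Category C (9+).
Level 3 falls in the 1-4 band.
Grid: Level 1-4 × Category C = 10-19 months.
Probation check: level 3 ≤ 16 and category C ≤ C → eligible.

Yes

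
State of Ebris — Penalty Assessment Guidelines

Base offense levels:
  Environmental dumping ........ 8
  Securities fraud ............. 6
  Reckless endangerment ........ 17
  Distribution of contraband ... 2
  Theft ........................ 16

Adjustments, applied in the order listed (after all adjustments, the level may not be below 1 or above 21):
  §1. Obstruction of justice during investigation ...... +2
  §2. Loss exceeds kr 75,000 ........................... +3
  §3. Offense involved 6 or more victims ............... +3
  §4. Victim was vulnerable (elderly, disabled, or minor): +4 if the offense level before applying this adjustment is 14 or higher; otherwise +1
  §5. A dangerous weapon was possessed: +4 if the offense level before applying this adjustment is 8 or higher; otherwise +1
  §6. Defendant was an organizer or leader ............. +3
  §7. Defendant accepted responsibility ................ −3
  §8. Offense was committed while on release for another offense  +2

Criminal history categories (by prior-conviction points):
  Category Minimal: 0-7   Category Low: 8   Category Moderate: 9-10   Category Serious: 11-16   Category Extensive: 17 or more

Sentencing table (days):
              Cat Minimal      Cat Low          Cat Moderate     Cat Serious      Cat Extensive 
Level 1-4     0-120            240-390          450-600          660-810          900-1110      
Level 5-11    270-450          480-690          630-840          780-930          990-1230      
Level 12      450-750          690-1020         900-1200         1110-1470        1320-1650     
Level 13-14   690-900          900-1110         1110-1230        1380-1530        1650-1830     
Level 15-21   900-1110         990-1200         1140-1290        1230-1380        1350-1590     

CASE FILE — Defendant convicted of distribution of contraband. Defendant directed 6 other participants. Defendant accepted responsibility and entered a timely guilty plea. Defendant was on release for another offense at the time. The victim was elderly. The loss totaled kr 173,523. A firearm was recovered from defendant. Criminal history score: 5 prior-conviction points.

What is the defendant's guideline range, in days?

Base offense level for distribution of contraband: 2.
§2 applies: 2 + 3 = 5.
§4 applies (level before this adjustment is 5 < 14, so +1): 5 + 1 = 6.
§5 applies (level before this adjustment is 6 < 8, so +1): 6 + 1 = 7.
§6 applies: 7 + 3 = 10.
§7 applies: 10 − 3 = 7.
§8 applies: 7 + 2 = 9.
Final offense level: 9.
Criminal history: 5 prior points → Category Minimal (0-7).
Level 9 falls in the 5-11 band.
Grid: Level 5-11 × Category Minimal = 270-450 days.

270-450 days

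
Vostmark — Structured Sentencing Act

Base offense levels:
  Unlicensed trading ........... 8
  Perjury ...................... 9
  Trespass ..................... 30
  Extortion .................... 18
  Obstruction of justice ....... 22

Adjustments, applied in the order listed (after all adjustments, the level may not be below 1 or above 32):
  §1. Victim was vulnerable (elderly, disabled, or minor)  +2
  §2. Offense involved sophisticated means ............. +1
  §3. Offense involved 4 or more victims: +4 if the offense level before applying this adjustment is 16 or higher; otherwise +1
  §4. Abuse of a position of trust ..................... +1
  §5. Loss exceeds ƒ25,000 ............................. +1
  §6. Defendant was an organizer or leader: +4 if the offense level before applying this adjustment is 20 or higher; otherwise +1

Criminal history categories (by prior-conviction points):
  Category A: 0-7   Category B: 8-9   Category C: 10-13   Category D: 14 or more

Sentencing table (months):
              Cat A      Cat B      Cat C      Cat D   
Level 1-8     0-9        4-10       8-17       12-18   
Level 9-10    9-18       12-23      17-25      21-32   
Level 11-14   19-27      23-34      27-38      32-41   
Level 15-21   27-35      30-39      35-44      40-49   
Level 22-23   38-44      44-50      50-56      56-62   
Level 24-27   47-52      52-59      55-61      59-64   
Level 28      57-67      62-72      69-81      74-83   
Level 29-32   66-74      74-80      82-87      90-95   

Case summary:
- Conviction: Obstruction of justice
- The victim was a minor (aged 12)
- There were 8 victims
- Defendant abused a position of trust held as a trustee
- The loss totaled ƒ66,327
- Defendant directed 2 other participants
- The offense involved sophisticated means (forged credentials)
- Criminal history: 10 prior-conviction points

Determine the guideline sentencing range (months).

82-87 months

Base offense level for obstruction of justice: 22.
§1 applies: 22 + 2 = 24.
§2 applies: 24 + 1 = 25.
§3 applies (level before this adjustment is 25 ≥ 16, so +4): 25 + 4 = 29.
§4 applies: 29 + 1 = 30.
§5 applies: 30 + 1 = 31.
§6 applies (level before this adjustment is 31 ≥ 20, so +4): 31 + 4 = 35.
Level 35 exceeds the maximum of 32; capped at 32.
Final offense level: 32.
Criminal history: 10 prior points → Category C (10-13).
Level 32 falls in the 29-32 band.
Grid: Level 29-32 × Category C = 82-87 months.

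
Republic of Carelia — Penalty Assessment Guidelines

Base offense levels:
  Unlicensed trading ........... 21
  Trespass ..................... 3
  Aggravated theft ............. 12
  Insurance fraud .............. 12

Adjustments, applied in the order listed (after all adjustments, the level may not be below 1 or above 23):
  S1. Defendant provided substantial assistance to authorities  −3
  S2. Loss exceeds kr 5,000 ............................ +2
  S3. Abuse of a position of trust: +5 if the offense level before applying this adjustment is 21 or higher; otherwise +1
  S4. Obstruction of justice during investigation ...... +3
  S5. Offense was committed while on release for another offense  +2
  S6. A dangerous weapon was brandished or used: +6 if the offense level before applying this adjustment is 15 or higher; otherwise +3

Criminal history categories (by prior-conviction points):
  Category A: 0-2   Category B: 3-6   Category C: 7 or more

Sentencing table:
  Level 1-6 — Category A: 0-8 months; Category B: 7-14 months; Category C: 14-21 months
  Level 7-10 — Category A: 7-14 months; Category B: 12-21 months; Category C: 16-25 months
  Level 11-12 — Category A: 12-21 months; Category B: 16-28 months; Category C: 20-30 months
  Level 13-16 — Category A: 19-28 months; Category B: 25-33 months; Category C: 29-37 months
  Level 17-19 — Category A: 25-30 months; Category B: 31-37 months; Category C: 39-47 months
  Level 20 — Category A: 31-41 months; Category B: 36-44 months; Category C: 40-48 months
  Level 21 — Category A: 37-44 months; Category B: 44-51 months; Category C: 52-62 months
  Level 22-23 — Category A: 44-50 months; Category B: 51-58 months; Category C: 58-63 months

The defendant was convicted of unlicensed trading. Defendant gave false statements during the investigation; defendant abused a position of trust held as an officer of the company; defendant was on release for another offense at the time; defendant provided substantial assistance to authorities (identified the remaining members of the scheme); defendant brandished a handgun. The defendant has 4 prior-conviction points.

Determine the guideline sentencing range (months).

51-58 months

Base offense level for unlicensed trading: 21.
S1 applies: 21 − 3 = 18.
S3 applies (level before this adjustment is 18 < 21, so +1): 18 + 1 = 19.
S4 applies: 19 + 3 = 22.
S5 applies: 22 + 2 = 24.
S6 applies (level before this adjustment is 24 ≥ 15, so +6): 24 + 6 = 30.
Level 30 exceeds the maximum of 23; capped at 23.
Final offense level: 23.
Criminal history: 4 prior points → Category B (3-6).
Level 23 falls in the 22-23 band.
Grid: Level 22-23 × Category B = 51-58 months.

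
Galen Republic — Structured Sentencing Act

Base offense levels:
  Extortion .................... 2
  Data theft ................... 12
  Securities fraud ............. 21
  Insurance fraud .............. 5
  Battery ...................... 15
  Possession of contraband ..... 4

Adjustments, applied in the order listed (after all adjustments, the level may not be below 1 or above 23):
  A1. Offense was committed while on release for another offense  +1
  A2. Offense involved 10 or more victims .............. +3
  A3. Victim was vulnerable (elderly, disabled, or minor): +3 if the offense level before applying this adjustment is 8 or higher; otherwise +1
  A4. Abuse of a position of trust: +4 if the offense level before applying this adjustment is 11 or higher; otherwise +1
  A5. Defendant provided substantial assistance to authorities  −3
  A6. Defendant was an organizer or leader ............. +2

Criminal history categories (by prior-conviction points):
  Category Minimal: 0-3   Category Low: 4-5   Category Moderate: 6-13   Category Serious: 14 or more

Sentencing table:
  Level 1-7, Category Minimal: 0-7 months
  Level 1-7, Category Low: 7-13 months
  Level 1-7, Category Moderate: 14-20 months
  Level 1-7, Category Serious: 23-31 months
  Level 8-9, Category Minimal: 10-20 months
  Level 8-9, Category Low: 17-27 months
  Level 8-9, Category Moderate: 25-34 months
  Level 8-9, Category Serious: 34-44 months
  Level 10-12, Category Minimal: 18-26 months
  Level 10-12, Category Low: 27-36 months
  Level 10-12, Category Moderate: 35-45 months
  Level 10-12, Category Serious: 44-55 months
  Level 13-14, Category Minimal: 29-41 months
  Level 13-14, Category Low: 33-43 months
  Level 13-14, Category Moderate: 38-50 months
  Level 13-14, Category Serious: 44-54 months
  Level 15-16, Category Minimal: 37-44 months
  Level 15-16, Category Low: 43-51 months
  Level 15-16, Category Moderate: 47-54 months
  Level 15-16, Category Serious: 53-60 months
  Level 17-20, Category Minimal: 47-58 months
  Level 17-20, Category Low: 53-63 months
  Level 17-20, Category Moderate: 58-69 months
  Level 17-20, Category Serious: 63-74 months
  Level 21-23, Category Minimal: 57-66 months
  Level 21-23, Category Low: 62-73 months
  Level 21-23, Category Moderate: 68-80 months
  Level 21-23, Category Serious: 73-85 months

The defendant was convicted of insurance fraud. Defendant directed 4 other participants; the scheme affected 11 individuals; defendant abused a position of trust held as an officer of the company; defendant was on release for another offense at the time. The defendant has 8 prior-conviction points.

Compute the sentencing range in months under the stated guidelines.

Base offense level for insurance fraud: 5.
A1 applies: 5 + 1 = 6.
A2 applies: 6 + 3 = 9.
A3 does not apply.
A4 applies (level before this adjustment is 9 < 11, so +1): 9 + 1 = 10.
A5 does not apply.
A6 applies: 10 + 2 = 12.
Final offense level: 12.
Criminal history: 8 prior points → Category Moderate (6-13).
Level 12 falls in the 10-12 band.
Grid: Level 10-12 × Category Moderate = 35-45 months.

35-45 months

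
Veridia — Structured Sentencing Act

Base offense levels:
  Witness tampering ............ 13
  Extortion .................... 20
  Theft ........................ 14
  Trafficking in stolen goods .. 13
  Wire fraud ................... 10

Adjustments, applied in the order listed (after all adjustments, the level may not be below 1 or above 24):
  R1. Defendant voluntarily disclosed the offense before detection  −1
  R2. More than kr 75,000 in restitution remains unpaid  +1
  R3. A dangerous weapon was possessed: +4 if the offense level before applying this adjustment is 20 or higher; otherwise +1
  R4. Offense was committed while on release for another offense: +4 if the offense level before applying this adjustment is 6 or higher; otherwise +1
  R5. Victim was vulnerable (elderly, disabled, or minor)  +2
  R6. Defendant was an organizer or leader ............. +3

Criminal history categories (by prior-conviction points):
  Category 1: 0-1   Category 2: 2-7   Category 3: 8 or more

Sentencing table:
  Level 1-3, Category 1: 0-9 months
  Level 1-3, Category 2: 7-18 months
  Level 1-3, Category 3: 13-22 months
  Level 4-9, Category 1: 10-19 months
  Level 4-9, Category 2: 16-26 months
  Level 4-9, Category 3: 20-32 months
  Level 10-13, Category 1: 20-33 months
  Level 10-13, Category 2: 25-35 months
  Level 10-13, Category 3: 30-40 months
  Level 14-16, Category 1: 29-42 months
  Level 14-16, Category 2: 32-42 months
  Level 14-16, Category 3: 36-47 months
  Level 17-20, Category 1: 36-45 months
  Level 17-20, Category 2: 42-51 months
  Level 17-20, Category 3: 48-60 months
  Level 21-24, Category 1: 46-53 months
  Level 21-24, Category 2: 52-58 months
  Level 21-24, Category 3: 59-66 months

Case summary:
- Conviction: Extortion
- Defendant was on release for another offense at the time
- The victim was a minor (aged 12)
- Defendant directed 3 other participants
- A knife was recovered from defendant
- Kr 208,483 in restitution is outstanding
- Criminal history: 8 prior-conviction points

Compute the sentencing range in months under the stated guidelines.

Base offense level for extortion: 20.
R2 applies: 20 + 1 = 21.
R3 applies (level before this adjustment is 21 ≥ 20, so +4): 21 + 4 = 25.
R4 applies (level before this adjustment is 25 ≥ 6, so +4): 25 + 4 = 29.
R5 applies: 29 + 2 = 31.
R6 applies: 31 + 3 = 34.
Level 34 exceeds the maximum of 24; capped at 24.
Final offense level: 24.
Criminal history: 8 prior points → Category 3 (8+).
Level 24 falls in the 21-24 band.
Grid: Level 21-24 × Category 3 = 59-66 months.

59-66 months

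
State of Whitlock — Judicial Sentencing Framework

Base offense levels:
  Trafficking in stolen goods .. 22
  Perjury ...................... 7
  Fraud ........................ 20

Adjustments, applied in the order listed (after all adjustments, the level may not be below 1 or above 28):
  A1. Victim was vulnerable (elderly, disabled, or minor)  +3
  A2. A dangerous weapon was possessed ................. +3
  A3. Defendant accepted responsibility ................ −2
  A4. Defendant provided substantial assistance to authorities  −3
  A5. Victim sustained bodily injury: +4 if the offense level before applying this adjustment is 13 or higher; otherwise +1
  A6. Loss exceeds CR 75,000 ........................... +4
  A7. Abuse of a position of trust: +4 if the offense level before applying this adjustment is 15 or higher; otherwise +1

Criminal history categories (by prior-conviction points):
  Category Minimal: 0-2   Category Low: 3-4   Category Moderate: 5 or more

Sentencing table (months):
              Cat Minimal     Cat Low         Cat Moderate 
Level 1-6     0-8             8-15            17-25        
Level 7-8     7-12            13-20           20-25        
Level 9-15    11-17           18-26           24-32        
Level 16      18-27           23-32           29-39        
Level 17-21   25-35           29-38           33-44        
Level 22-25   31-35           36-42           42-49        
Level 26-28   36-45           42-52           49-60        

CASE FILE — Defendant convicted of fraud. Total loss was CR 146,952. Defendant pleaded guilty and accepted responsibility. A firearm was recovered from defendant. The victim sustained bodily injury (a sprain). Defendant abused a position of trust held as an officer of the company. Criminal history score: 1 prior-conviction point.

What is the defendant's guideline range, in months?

36-45 months

Base offense level for fraud: 20.
A1 does not apply.
A2 applies: 20 + 3 = 23.
A3 applies: 23 − 2 = 21.
A4 does not apply.
A5 applies (level before this adjustment is 21 ≥ 13, so +4): 21 + 4 = 25.
A6 applies: 25 + 4 = 29.
A7 applies (level before this adjustment is 29 ≥ 15, so +4): 29 + 4 = 33.
Level 33 exceeds the maximum of 28; capped at 28.
Final offense level: 28.
Criminal history: 1 prior point → Category Minimal (0-2).
Level 28 falls in the 26-28 band.
Grid: Level 26-28 × Category Minimal = 36-45 months.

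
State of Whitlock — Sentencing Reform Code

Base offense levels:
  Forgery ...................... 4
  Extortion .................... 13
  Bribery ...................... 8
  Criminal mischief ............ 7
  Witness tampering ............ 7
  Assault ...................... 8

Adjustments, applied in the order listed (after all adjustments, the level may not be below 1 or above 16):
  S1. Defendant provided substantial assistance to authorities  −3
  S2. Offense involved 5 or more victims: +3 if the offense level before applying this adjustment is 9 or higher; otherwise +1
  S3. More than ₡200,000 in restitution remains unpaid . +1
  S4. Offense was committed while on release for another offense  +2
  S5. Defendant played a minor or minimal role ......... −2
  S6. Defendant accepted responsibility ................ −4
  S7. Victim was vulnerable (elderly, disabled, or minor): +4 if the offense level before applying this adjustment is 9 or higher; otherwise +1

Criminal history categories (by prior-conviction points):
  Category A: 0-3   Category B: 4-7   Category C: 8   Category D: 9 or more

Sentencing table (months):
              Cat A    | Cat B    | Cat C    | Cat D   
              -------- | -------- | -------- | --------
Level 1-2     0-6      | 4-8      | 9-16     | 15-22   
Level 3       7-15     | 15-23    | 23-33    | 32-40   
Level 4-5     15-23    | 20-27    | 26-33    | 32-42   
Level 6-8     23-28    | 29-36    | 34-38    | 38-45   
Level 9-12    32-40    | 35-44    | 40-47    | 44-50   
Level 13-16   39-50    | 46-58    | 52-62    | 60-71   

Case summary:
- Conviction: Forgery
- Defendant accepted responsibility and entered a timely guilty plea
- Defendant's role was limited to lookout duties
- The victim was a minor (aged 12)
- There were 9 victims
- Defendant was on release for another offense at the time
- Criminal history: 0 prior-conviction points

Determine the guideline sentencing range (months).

0-6 months

Base offense level for forgery: 4.
S1 does not apply.
S2 applies (level before this adjustment is 4 < 9, so +1): 4 + 1 = 5.
S3 does not apply.
S4 applies: 5 + 2 = 7.
S5 applies: 7 − 2 = 5.
S6 applies: 5 − 4 = 1.
S7 applies (level before this adjustment is 1 < 9, so +1): 1 + 1 = 2.
Final offense level: 2.
Criminal history: 0 prior points → Category A (0-3).
Level 2 falls in the 1-2 band.
Grid: Level 1-2 × Category A = 0-6 months.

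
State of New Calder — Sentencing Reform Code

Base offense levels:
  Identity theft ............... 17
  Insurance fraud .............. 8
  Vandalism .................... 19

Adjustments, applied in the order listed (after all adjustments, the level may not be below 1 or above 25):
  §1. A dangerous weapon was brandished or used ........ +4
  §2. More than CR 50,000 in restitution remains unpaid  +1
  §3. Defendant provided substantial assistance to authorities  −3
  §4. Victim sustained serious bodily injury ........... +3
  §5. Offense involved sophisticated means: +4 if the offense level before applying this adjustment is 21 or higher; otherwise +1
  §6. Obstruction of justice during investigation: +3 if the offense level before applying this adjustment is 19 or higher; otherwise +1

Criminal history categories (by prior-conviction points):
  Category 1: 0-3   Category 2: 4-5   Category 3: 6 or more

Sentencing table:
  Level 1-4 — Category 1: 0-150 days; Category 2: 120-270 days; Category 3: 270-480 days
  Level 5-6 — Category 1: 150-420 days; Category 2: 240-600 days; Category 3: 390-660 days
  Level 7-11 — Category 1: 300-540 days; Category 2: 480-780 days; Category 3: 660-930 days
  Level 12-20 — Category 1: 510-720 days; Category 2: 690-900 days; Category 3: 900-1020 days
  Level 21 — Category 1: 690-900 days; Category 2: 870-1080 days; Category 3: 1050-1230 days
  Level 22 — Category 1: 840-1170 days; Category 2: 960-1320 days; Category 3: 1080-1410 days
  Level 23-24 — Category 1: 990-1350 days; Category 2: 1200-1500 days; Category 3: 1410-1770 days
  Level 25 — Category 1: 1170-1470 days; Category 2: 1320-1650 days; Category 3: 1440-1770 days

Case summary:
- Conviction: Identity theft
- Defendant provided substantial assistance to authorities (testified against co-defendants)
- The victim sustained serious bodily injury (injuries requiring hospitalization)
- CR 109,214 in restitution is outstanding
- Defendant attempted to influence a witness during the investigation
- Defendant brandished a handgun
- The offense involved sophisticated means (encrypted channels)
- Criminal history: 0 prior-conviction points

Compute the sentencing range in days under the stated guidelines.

1170-1470 days

Base offense level for identity theft: 17.
§1 applies: 17 + 4 = 21.
§2 applies: 21 + 1 = 22.
§3 applies: 22 − 3 = 19.
§4 applies: 19 + 3 = 22.
§5 applies (level before this adjustment is 22 ≥ 21, so +4): 22 + 4 = 26.
§6 applies (level before this adjustment is 26 ≥ 19, so +3): 26 + 3 = 29.
Level 29 exceeds the maximum of 25; capped at 25.
Final offense level: 25.
Criminal history: 0 prior points → Category 1 (0-3).
Level 25 falls in the 25 band.
Grid: Level 25 × Category 1 = 1170-1470 days.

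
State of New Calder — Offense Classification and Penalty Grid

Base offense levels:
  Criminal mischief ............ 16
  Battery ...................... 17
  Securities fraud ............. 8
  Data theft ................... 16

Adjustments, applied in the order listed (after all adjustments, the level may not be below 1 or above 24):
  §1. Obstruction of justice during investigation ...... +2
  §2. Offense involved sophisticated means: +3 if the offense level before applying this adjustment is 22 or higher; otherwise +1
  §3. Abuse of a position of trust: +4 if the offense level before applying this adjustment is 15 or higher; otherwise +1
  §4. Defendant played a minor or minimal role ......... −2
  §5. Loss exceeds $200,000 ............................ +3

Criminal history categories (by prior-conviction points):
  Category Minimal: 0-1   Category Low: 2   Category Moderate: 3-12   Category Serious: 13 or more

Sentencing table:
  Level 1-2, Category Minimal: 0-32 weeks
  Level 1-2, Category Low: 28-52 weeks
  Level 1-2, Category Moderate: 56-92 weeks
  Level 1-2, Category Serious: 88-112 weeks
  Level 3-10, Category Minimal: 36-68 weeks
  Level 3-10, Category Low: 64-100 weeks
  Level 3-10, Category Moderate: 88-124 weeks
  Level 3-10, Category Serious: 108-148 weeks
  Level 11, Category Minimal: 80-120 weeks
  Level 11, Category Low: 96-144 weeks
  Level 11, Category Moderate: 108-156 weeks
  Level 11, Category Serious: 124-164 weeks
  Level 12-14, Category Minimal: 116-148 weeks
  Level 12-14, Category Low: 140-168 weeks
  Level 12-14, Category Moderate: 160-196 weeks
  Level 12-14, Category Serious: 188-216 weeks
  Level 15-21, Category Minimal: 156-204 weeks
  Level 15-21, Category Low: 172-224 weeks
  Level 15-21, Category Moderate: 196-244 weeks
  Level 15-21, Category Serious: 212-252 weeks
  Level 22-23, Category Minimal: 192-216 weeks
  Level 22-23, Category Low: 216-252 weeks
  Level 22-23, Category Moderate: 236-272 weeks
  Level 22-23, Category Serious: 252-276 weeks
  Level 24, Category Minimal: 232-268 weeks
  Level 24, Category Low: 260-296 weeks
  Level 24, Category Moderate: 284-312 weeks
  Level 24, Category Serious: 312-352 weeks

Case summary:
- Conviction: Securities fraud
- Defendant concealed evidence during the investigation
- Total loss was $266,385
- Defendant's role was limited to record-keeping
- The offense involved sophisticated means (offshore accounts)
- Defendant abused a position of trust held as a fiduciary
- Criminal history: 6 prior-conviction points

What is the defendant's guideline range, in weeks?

Base offense level for securities fraud: 8.
§1 applies: 8 + 2 = 10.
§2 applies (level before this adjustment is 10 < 22, so +1): 10 + 1 = 11.
§3 applies (level before this adjustment is 11 < 15, so +1): 11 + 1 = 12.
§4 applies: 12 − 2 = 10.
§5 applies: 10 + 3 = 13.
Final offense level: 13.
Criminal history: 6 prior points → Category Moderate (3-12).
Level 13 falls in the 12-14 band.
Grid: Level 12-14 × Category Moderate = 160-196 weeks.

160-196 weeks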